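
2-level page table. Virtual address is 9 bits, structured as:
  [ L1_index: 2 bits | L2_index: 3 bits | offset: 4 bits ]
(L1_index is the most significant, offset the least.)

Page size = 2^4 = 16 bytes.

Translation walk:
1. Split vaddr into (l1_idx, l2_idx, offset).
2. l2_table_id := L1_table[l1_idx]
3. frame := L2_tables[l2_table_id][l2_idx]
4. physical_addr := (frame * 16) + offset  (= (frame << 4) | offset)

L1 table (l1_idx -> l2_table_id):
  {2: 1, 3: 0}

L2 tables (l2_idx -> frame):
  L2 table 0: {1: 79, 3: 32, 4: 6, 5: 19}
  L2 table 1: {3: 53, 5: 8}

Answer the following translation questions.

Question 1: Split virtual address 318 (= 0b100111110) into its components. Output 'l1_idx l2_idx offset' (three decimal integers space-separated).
vaddr = 318 = 0b100111110
  top 2 bits -> l1_idx = 2
  next 3 bits -> l2_idx = 3
  bottom 4 bits -> offset = 14

Answer: 2 3 14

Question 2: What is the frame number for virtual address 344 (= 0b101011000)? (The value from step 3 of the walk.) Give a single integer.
vaddr = 344: l1_idx=2, l2_idx=5
L1[2] = 1; L2[1][5] = 8

Answer: 8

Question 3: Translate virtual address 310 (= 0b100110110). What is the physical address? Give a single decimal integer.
vaddr = 310 = 0b100110110
Split: l1_idx=2, l2_idx=3, offset=6
L1[2] = 1
L2[1][3] = 53
paddr = 53 * 16 + 6 = 854

Answer: 854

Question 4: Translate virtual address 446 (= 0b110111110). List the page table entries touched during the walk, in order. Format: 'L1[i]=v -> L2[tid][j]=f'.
vaddr = 446 = 0b110111110
Split: l1_idx=3, l2_idx=3, offset=14

Answer: L1[3]=0 -> L2[0][3]=32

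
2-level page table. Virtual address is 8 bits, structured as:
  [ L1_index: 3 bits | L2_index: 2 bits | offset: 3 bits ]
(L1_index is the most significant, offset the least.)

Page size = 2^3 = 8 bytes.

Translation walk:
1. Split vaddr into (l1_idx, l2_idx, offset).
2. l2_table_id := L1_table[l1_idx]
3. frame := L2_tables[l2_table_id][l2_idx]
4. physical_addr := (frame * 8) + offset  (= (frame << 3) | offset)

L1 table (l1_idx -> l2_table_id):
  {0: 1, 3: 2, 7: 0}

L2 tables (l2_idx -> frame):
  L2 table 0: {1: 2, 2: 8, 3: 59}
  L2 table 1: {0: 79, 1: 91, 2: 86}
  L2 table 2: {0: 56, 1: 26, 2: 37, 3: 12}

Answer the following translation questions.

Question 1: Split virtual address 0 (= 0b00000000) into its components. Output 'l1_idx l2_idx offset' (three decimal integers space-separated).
Answer: 0 0 0

Derivation:
vaddr = 0 = 0b00000000
  top 3 bits -> l1_idx = 0
  next 2 bits -> l2_idx = 0
  bottom 3 bits -> offset = 0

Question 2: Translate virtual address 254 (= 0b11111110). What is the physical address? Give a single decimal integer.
Answer: 478

Derivation:
vaddr = 254 = 0b11111110
Split: l1_idx=7, l2_idx=3, offset=6
L1[7] = 0
L2[0][3] = 59
paddr = 59 * 8 + 6 = 478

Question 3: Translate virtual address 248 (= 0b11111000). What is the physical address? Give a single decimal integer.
vaddr = 248 = 0b11111000
Split: l1_idx=7, l2_idx=3, offset=0
L1[7] = 0
L2[0][3] = 59
paddr = 59 * 8 + 0 = 472

Answer: 472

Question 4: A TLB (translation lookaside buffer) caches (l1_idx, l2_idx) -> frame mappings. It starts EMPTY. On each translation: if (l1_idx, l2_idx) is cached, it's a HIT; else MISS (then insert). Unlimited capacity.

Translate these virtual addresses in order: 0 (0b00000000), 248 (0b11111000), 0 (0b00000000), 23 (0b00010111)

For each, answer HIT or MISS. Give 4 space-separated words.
Answer: MISS MISS HIT MISS

Derivation:
vaddr=0: (0,0) not in TLB -> MISS, insert
vaddr=248: (7,3) not in TLB -> MISS, insert
vaddr=0: (0,0) in TLB -> HIT
vaddr=23: (0,2) not in TLB -> MISS, insert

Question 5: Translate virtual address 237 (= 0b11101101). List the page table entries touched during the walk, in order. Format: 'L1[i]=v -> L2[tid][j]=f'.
Answer: L1[7]=0 -> L2[0][1]=2

Derivation:
vaddr = 237 = 0b11101101
Split: l1_idx=7, l2_idx=1, offset=5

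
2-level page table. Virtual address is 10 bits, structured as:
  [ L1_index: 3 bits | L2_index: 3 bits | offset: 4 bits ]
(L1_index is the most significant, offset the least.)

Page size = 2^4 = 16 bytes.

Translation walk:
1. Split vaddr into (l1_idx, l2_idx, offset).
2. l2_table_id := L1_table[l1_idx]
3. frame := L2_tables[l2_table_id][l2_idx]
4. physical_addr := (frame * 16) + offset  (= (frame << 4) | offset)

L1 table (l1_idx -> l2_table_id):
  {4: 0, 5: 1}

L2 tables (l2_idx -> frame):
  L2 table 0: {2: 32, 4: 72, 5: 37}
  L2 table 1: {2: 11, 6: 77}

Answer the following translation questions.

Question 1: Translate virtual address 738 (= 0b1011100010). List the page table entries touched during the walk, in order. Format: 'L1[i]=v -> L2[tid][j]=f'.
vaddr = 738 = 0b1011100010
Split: l1_idx=5, l2_idx=6, offset=2

Answer: L1[5]=1 -> L2[1][6]=77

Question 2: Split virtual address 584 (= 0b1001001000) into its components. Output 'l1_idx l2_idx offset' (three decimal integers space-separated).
vaddr = 584 = 0b1001001000
  top 3 bits -> l1_idx = 4
  next 3 bits -> l2_idx = 4
  bottom 4 bits -> offset = 8

Answer: 4 4 8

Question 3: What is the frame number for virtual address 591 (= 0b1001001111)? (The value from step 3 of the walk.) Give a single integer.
Answer: 72

Derivation:
vaddr = 591: l1_idx=4, l2_idx=4
L1[4] = 0; L2[0][4] = 72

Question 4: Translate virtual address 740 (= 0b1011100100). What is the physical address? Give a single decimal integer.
Answer: 1236

Derivation:
vaddr = 740 = 0b1011100100
Split: l1_idx=5, l2_idx=6, offset=4
L1[5] = 1
L2[1][6] = 77
paddr = 77 * 16 + 4 = 1236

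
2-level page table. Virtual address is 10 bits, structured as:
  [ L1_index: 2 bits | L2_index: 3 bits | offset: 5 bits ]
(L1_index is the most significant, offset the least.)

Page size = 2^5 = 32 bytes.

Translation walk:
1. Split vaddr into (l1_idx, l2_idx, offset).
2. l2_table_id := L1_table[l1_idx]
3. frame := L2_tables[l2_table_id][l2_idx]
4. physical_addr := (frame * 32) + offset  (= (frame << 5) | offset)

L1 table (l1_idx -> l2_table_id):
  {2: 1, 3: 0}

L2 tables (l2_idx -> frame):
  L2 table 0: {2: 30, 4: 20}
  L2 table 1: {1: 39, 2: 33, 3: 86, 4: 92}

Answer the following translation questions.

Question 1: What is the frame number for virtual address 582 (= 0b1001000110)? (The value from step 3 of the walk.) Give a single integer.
vaddr = 582: l1_idx=2, l2_idx=2
L1[2] = 1; L2[1][2] = 33

Answer: 33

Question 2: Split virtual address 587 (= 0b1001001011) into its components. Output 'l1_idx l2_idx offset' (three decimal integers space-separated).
Answer: 2 2 11

Derivation:
vaddr = 587 = 0b1001001011
  top 2 bits -> l1_idx = 2
  next 3 bits -> l2_idx = 2
  bottom 5 bits -> offset = 11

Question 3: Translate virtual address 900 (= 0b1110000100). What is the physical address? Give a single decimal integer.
Answer: 644

Derivation:
vaddr = 900 = 0b1110000100
Split: l1_idx=3, l2_idx=4, offset=4
L1[3] = 0
L2[0][4] = 20
paddr = 20 * 32 + 4 = 644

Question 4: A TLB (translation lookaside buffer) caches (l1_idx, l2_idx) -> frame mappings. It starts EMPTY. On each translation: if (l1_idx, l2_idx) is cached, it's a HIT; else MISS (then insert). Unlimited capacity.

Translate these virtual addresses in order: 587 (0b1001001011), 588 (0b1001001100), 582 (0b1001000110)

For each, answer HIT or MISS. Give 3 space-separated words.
Answer: MISS HIT HIT

Derivation:
vaddr=587: (2,2) not in TLB -> MISS, insert
vaddr=588: (2,2) in TLB -> HIT
vaddr=582: (2,2) in TLB -> HIT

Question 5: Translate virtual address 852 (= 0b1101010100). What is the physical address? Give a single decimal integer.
vaddr = 852 = 0b1101010100
Split: l1_idx=3, l2_idx=2, offset=20
L1[3] = 0
L2[0][2] = 30
paddr = 30 * 32 + 20 = 980

Answer: 980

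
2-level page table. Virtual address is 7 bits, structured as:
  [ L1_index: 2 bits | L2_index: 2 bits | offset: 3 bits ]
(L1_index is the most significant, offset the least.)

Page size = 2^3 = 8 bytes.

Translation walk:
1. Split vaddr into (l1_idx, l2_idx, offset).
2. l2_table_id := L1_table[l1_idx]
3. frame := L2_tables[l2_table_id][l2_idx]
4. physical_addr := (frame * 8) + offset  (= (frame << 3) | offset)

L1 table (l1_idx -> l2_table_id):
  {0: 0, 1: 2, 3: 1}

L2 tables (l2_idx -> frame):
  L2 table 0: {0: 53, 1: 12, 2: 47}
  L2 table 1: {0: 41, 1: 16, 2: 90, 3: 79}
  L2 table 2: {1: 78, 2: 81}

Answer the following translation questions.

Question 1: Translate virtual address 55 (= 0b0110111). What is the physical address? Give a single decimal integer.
vaddr = 55 = 0b0110111
Split: l1_idx=1, l2_idx=2, offset=7
L1[1] = 2
L2[2][2] = 81
paddr = 81 * 8 + 7 = 655

Answer: 655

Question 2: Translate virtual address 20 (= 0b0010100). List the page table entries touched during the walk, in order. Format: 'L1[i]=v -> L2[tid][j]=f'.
vaddr = 20 = 0b0010100
Split: l1_idx=0, l2_idx=2, offset=4

Answer: L1[0]=0 -> L2[0][2]=47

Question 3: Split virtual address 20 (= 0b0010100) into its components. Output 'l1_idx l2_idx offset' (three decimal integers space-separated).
Answer: 0 2 4

Derivation:
vaddr = 20 = 0b0010100
  top 2 bits -> l1_idx = 0
  next 2 bits -> l2_idx = 2
  bottom 3 bits -> offset = 4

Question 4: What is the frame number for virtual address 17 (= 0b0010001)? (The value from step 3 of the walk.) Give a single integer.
Answer: 47

Derivation:
vaddr = 17: l1_idx=0, l2_idx=2
L1[0] = 0; L2[0][2] = 47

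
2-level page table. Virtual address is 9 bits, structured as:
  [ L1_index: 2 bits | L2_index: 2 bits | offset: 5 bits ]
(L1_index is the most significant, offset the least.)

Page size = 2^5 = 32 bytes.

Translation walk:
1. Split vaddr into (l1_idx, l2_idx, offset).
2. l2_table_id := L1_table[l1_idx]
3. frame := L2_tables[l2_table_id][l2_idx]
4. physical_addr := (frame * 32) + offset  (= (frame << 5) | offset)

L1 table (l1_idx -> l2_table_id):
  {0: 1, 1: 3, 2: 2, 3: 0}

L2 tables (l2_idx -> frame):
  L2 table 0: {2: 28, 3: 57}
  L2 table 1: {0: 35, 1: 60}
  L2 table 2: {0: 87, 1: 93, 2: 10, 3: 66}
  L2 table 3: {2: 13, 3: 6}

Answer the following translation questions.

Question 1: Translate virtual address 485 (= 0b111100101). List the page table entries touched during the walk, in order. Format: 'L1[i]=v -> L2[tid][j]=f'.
Answer: L1[3]=0 -> L2[0][3]=57

Derivation:
vaddr = 485 = 0b111100101
Split: l1_idx=3, l2_idx=3, offset=5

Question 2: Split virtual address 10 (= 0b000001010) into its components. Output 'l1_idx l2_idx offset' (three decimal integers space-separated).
Answer: 0 0 10

Derivation:
vaddr = 10 = 0b000001010
  top 2 bits -> l1_idx = 0
  next 2 bits -> l2_idx = 0
  bottom 5 bits -> offset = 10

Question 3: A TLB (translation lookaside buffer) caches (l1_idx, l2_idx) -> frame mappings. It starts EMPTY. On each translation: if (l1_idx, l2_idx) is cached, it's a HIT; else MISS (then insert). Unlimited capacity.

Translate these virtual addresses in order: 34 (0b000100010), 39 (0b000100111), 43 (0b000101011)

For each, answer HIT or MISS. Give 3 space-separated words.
vaddr=34: (0,1) not in TLB -> MISS, insert
vaddr=39: (0,1) in TLB -> HIT
vaddr=43: (0,1) in TLB -> HIT

Answer: MISS HIT HIT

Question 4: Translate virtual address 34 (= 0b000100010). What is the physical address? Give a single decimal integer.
Answer: 1922

Derivation:
vaddr = 34 = 0b000100010
Split: l1_idx=0, l2_idx=1, offset=2
L1[0] = 1
L2[1][1] = 60
paddr = 60 * 32 + 2 = 1922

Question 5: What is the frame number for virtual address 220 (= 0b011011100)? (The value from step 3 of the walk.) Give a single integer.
Answer: 13

Derivation:
vaddr = 220: l1_idx=1, l2_idx=2
L1[1] = 3; L2[3][2] = 13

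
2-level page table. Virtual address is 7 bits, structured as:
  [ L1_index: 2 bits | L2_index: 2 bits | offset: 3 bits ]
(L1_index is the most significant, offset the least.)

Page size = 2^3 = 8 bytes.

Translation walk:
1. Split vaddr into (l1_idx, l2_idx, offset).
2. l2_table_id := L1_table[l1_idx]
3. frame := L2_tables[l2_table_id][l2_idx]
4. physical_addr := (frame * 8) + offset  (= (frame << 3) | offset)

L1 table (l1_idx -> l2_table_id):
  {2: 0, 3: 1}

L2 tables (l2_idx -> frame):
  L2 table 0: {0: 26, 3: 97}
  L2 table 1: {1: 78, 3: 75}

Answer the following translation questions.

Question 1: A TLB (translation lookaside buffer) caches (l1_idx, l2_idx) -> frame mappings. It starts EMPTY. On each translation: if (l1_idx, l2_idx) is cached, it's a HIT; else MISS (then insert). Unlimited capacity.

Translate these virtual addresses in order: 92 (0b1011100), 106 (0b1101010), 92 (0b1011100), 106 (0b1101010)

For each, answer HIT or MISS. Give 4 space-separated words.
Answer: MISS MISS HIT HIT

Derivation:
vaddr=92: (2,3) not in TLB -> MISS, insert
vaddr=106: (3,1) not in TLB -> MISS, insert
vaddr=92: (2,3) in TLB -> HIT
vaddr=106: (3,1) in TLB -> HIT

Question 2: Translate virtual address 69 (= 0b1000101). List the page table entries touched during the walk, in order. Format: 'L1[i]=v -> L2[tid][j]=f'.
Answer: L1[2]=0 -> L2[0][0]=26

Derivation:
vaddr = 69 = 0b1000101
Split: l1_idx=2, l2_idx=0, offset=5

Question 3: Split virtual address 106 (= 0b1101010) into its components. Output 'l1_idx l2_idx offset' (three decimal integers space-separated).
vaddr = 106 = 0b1101010
  top 2 bits -> l1_idx = 3
  next 2 bits -> l2_idx = 1
  bottom 3 bits -> offset = 2

Answer: 3 1 2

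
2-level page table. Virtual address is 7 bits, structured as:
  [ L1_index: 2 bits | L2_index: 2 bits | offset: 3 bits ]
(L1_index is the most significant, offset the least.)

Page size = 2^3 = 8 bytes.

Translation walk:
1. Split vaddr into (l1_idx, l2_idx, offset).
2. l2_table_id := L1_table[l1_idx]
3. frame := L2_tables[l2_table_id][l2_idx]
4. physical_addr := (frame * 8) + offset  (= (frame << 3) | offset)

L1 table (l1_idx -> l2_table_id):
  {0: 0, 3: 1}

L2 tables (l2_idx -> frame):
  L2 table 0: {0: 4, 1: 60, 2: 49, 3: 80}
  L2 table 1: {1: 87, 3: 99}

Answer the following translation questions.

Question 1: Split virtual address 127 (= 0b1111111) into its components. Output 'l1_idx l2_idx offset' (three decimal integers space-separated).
vaddr = 127 = 0b1111111
  top 2 bits -> l1_idx = 3
  next 2 bits -> l2_idx = 3
  bottom 3 bits -> offset = 7

Answer: 3 3 7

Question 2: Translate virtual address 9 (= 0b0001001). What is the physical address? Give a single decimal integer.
Answer: 481

Derivation:
vaddr = 9 = 0b0001001
Split: l1_idx=0, l2_idx=1, offset=1
L1[0] = 0
L2[0][1] = 60
paddr = 60 * 8 + 1 = 481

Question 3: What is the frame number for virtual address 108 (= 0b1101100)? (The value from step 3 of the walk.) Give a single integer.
Answer: 87

Derivation:
vaddr = 108: l1_idx=3, l2_idx=1
L1[3] = 1; L2[1][1] = 87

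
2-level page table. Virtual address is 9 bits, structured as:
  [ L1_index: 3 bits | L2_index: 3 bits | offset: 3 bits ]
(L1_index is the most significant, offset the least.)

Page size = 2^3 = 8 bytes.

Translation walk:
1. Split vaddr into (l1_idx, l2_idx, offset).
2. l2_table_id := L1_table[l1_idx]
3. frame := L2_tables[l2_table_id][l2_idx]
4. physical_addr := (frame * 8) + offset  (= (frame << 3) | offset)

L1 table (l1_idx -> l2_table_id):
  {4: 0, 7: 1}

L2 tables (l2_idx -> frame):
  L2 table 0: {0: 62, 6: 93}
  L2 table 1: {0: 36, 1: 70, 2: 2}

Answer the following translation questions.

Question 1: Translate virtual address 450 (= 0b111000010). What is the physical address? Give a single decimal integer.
vaddr = 450 = 0b111000010
Split: l1_idx=7, l2_idx=0, offset=2
L1[7] = 1
L2[1][0] = 36
paddr = 36 * 8 + 2 = 290

Answer: 290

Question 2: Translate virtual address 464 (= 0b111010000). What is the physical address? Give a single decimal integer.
vaddr = 464 = 0b111010000
Split: l1_idx=7, l2_idx=2, offset=0
L1[7] = 1
L2[1][2] = 2
paddr = 2 * 8 + 0 = 16

Answer: 16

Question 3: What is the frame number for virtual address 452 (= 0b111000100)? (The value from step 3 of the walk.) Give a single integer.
vaddr = 452: l1_idx=7, l2_idx=0
L1[7] = 1; L2[1][0] = 36

Answer: 36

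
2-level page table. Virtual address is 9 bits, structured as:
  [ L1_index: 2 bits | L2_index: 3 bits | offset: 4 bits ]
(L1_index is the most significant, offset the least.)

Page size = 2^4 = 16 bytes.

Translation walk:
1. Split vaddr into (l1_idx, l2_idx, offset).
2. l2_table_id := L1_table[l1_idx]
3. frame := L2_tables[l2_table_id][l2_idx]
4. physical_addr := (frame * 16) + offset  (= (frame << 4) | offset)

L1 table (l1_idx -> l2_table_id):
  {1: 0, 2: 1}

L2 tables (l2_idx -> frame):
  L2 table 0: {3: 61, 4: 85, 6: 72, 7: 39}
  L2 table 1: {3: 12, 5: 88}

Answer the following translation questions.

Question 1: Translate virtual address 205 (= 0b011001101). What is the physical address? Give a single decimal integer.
Answer: 1373

Derivation:
vaddr = 205 = 0b011001101
Split: l1_idx=1, l2_idx=4, offset=13
L1[1] = 0
L2[0][4] = 85
paddr = 85 * 16 + 13 = 1373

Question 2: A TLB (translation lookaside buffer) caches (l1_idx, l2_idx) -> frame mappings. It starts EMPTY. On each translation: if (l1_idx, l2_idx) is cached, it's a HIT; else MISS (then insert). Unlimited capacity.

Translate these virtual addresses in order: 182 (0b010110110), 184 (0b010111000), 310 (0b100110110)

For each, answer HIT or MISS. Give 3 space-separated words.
Answer: MISS HIT MISS

Derivation:
vaddr=182: (1,3) not in TLB -> MISS, insert
vaddr=184: (1,3) in TLB -> HIT
vaddr=310: (2,3) not in TLB -> MISS, insert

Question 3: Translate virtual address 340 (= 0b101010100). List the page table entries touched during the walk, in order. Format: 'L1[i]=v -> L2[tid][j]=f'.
vaddr = 340 = 0b101010100
Split: l1_idx=2, l2_idx=5, offset=4

Answer: L1[2]=1 -> L2[1][5]=88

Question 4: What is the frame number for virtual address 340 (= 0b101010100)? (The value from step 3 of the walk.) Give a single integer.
Answer: 88

Derivation:
vaddr = 340: l1_idx=2, l2_idx=5
L1[2] = 1; L2[1][5] = 88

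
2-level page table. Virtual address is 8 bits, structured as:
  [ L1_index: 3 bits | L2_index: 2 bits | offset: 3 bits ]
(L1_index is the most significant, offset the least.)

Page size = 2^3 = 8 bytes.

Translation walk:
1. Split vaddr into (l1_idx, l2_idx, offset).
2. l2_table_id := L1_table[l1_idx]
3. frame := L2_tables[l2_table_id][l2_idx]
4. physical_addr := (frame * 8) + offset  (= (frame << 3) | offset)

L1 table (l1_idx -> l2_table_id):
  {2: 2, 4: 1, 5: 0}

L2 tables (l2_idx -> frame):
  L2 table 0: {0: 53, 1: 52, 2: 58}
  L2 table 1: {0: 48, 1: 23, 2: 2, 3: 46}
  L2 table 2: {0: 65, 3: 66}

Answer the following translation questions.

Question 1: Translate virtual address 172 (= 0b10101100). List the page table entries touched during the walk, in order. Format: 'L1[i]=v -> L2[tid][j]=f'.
Answer: L1[5]=0 -> L2[0][1]=52

Derivation:
vaddr = 172 = 0b10101100
Split: l1_idx=5, l2_idx=1, offset=4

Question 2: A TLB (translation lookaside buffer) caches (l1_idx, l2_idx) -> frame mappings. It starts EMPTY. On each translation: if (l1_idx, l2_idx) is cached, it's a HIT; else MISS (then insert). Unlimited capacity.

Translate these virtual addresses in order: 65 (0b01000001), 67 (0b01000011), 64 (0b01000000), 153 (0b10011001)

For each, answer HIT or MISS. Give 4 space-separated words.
Answer: MISS HIT HIT MISS

Derivation:
vaddr=65: (2,0) not in TLB -> MISS, insert
vaddr=67: (2,0) in TLB -> HIT
vaddr=64: (2,0) in TLB -> HIT
vaddr=153: (4,3) not in TLB -> MISS, insert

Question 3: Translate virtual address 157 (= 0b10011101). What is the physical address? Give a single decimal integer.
Answer: 373

Derivation:
vaddr = 157 = 0b10011101
Split: l1_idx=4, l2_idx=3, offset=5
L1[4] = 1
L2[1][3] = 46
paddr = 46 * 8 + 5 = 373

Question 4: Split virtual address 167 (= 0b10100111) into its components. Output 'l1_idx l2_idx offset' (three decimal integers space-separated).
Answer: 5 0 7

Derivation:
vaddr = 167 = 0b10100111
  top 3 bits -> l1_idx = 5
  next 2 bits -> l2_idx = 0
  bottom 3 bits -> offset = 7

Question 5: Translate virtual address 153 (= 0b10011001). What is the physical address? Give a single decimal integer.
vaddr = 153 = 0b10011001
Split: l1_idx=4, l2_idx=3, offset=1
L1[4] = 1
L2[1][3] = 46
paddr = 46 * 8 + 1 = 369

Answer: 369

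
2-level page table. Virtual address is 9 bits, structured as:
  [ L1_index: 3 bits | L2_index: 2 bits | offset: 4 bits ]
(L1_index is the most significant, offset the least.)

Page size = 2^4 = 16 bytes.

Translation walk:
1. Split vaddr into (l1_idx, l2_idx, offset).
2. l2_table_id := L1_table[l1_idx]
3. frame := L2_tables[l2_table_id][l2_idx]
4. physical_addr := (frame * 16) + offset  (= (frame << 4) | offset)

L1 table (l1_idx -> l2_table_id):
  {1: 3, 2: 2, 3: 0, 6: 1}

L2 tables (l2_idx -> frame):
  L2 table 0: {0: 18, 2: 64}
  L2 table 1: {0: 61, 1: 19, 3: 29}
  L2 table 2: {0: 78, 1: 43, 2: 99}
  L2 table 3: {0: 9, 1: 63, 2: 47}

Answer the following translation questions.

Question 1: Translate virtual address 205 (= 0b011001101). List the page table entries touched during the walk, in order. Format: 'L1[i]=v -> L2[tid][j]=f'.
vaddr = 205 = 0b011001101
Split: l1_idx=3, l2_idx=0, offset=13

Answer: L1[3]=0 -> L2[0][0]=18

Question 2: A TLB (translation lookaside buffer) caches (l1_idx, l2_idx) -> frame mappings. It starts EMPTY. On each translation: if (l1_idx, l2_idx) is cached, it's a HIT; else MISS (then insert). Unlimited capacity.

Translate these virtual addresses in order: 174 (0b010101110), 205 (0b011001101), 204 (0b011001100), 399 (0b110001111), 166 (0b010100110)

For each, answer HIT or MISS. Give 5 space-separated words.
Answer: MISS MISS HIT MISS HIT

Derivation:
vaddr=174: (2,2) not in TLB -> MISS, insert
vaddr=205: (3,0) not in TLB -> MISS, insert
vaddr=204: (3,0) in TLB -> HIT
vaddr=399: (6,0) not in TLB -> MISS, insert
vaddr=166: (2,2) in TLB -> HIT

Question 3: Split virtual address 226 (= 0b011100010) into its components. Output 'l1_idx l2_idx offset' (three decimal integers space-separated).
Answer: 3 2 2

Derivation:
vaddr = 226 = 0b011100010
  top 3 bits -> l1_idx = 3
  next 2 bits -> l2_idx = 2
  bottom 4 bits -> offset = 2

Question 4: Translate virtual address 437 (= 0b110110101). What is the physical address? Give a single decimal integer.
Answer: 469

Derivation:
vaddr = 437 = 0b110110101
Split: l1_idx=6, l2_idx=3, offset=5
L1[6] = 1
L2[1][3] = 29
paddr = 29 * 16 + 5 = 469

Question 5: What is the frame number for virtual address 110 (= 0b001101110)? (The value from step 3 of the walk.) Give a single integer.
Answer: 47

Derivation:
vaddr = 110: l1_idx=1, l2_idx=2
L1[1] = 3; L2[3][2] = 47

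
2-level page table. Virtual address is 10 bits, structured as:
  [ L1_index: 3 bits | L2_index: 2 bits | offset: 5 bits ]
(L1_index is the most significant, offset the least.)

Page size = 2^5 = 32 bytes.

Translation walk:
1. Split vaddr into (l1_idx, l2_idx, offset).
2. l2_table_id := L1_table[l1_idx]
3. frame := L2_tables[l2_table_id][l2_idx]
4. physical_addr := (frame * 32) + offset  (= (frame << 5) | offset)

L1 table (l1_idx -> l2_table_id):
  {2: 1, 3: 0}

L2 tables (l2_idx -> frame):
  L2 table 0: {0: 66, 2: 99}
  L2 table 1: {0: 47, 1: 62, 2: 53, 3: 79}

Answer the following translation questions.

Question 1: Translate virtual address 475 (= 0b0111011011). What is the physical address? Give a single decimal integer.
vaddr = 475 = 0b0111011011
Split: l1_idx=3, l2_idx=2, offset=27
L1[3] = 0
L2[0][2] = 99
paddr = 99 * 32 + 27 = 3195

Answer: 3195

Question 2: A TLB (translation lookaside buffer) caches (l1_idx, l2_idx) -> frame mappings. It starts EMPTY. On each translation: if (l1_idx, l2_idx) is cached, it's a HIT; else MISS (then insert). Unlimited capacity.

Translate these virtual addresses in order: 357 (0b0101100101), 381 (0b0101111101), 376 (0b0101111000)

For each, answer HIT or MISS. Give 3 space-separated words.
vaddr=357: (2,3) not in TLB -> MISS, insert
vaddr=381: (2,3) in TLB -> HIT
vaddr=376: (2,3) in TLB -> HIT

Answer: MISS HIT HIT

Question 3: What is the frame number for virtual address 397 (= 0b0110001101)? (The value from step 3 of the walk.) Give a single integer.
Answer: 66

Derivation:
vaddr = 397: l1_idx=3, l2_idx=0
L1[3] = 0; L2[0][0] = 66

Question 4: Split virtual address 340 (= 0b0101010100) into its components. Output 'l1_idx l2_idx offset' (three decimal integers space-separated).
vaddr = 340 = 0b0101010100
  top 3 bits -> l1_idx = 2
  next 2 bits -> l2_idx = 2
  bottom 5 bits -> offset = 20

Answer: 2 2 20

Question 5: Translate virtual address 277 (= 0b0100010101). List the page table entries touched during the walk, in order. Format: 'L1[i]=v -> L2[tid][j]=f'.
vaddr = 277 = 0b0100010101
Split: l1_idx=2, l2_idx=0, offset=21

Answer: L1[2]=1 -> L2[1][0]=47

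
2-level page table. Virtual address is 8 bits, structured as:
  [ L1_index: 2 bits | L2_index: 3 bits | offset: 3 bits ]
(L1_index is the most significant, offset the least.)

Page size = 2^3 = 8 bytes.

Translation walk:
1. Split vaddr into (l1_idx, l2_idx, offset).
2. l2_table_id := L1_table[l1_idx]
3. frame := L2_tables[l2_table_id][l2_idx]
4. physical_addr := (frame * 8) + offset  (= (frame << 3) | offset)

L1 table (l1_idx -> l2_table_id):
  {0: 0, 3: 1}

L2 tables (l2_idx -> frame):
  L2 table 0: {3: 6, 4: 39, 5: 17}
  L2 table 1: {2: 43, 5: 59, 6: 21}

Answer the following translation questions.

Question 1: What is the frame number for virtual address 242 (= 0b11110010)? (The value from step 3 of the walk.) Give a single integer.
vaddr = 242: l1_idx=3, l2_idx=6
L1[3] = 1; L2[1][6] = 21

Answer: 21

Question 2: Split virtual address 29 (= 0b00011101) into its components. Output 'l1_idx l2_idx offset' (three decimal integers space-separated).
vaddr = 29 = 0b00011101
  top 2 bits -> l1_idx = 0
  next 3 bits -> l2_idx = 3
  bottom 3 bits -> offset = 5

Answer: 0 3 5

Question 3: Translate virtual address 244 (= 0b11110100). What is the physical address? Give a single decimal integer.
Answer: 172

Derivation:
vaddr = 244 = 0b11110100
Split: l1_idx=3, l2_idx=6, offset=4
L1[3] = 1
L2[1][6] = 21
paddr = 21 * 8 + 4 = 172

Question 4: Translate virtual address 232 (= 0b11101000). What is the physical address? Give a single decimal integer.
vaddr = 232 = 0b11101000
Split: l1_idx=3, l2_idx=5, offset=0
L1[3] = 1
L2[1][5] = 59
paddr = 59 * 8 + 0 = 472

Answer: 472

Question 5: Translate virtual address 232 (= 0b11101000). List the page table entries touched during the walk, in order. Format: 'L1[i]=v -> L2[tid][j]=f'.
Answer: L1[3]=1 -> L2[1][5]=59

Derivation:
vaddr = 232 = 0b11101000
Split: l1_idx=3, l2_idx=5, offset=0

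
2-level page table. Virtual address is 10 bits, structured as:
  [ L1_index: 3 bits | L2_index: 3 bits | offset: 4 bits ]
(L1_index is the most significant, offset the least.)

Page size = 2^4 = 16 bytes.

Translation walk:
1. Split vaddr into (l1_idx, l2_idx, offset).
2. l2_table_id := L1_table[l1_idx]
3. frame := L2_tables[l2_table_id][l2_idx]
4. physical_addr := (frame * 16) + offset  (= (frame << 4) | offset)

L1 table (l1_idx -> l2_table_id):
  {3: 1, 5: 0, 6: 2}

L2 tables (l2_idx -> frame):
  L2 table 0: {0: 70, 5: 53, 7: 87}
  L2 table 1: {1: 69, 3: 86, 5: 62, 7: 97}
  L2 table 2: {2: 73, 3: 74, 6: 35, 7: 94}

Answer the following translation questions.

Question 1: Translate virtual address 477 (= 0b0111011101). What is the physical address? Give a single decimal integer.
vaddr = 477 = 0b0111011101
Split: l1_idx=3, l2_idx=5, offset=13
L1[3] = 1
L2[1][5] = 62
paddr = 62 * 16 + 13 = 1005

Answer: 1005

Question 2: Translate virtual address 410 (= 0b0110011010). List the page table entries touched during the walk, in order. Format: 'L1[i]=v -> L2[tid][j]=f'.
Answer: L1[3]=1 -> L2[1][1]=69

Derivation:
vaddr = 410 = 0b0110011010
Split: l1_idx=3, l2_idx=1, offset=10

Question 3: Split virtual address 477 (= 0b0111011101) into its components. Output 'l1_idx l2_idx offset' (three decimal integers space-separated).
vaddr = 477 = 0b0111011101
  top 3 bits -> l1_idx = 3
  next 3 bits -> l2_idx = 5
  bottom 4 bits -> offset = 13

Answer: 3 5 13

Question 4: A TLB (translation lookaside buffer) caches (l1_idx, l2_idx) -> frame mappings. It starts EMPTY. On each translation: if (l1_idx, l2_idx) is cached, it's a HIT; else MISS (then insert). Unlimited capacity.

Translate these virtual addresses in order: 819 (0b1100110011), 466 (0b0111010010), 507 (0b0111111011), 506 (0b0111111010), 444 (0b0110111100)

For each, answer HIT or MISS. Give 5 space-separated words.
Answer: MISS MISS MISS HIT MISS

Derivation:
vaddr=819: (6,3) not in TLB -> MISS, insert
vaddr=466: (3,5) not in TLB -> MISS, insert
vaddr=507: (3,7) not in TLB -> MISS, insert
vaddr=506: (3,7) in TLB -> HIT
vaddr=444: (3,3) not in TLB -> MISS, insert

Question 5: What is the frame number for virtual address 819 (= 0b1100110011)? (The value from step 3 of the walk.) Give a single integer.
vaddr = 819: l1_idx=6, l2_idx=3
L1[6] = 2; L2[2][3] = 74

Answer: 74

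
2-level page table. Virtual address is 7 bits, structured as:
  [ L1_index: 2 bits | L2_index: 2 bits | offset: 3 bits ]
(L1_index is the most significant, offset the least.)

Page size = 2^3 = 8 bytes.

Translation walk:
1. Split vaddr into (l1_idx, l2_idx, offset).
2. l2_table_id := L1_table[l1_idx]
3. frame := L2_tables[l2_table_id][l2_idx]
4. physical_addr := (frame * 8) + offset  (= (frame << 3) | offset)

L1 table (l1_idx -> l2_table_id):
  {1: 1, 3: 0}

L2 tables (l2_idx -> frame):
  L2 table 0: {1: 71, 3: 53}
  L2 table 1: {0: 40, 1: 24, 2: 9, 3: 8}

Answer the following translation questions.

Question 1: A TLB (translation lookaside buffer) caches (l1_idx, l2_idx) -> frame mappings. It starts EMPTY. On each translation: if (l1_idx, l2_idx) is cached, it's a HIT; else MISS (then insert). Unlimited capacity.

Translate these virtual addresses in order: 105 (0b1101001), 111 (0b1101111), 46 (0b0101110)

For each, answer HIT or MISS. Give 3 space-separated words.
Answer: MISS HIT MISS

Derivation:
vaddr=105: (3,1) not in TLB -> MISS, insert
vaddr=111: (3,1) in TLB -> HIT
vaddr=46: (1,1) not in TLB -> MISS, insert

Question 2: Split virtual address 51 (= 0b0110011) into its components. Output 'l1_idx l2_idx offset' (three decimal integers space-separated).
vaddr = 51 = 0b0110011
  top 2 bits -> l1_idx = 1
  next 2 bits -> l2_idx = 2
  bottom 3 bits -> offset = 3

Answer: 1 2 3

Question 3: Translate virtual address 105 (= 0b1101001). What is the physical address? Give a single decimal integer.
vaddr = 105 = 0b1101001
Split: l1_idx=3, l2_idx=1, offset=1
L1[3] = 0
L2[0][1] = 71
paddr = 71 * 8 + 1 = 569

Answer: 569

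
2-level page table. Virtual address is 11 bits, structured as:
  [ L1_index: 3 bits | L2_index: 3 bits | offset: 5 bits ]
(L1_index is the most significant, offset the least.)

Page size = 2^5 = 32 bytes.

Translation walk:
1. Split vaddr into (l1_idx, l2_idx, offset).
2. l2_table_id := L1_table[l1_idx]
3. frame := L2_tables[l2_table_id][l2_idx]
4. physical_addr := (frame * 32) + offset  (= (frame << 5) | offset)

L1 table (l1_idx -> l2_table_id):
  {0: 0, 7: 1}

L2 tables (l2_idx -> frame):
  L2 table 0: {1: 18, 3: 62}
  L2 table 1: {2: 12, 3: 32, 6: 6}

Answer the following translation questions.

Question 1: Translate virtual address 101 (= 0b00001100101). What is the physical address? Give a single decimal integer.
vaddr = 101 = 0b00001100101
Split: l1_idx=0, l2_idx=3, offset=5
L1[0] = 0
L2[0][3] = 62
paddr = 62 * 32 + 5 = 1989

Answer: 1989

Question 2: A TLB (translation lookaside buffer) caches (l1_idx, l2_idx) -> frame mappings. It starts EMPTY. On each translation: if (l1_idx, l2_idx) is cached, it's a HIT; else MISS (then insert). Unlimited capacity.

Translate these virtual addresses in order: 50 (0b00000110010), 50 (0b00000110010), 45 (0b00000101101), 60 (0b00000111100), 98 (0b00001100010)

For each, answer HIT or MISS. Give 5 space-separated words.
Answer: MISS HIT HIT HIT MISS

Derivation:
vaddr=50: (0,1) not in TLB -> MISS, insert
vaddr=50: (0,1) in TLB -> HIT
vaddr=45: (0,1) in TLB -> HIT
vaddr=60: (0,1) in TLB -> HIT
vaddr=98: (0,3) not in TLB -> MISS, insert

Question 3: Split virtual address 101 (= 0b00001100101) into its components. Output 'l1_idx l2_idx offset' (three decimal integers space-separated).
vaddr = 101 = 0b00001100101
  top 3 bits -> l1_idx = 0
  next 3 bits -> l2_idx = 3
  bottom 5 bits -> offset = 5

Answer: 0 3 5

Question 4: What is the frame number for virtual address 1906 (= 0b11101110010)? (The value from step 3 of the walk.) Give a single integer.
vaddr = 1906: l1_idx=7, l2_idx=3
L1[7] = 1; L2[1][3] = 32

Answer: 32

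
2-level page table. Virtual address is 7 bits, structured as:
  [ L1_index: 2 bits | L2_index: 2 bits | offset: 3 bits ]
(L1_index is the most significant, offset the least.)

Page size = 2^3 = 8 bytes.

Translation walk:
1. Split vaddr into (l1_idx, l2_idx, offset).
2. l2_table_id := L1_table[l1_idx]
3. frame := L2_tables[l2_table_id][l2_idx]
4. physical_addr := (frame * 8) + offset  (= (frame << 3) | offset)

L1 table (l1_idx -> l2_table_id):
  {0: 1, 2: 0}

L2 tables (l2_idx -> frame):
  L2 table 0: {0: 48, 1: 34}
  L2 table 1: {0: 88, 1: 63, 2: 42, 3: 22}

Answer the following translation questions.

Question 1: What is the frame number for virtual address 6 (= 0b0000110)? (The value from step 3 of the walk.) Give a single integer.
vaddr = 6: l1_idx=0, l2_idx=0
L1[0] = 1; L2[1][0] = 88

Answer: 88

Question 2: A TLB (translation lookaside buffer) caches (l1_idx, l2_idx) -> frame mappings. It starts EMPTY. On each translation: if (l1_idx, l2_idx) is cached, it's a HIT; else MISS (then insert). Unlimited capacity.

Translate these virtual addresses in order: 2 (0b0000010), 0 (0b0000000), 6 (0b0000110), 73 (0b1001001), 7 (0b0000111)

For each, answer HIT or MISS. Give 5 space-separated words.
Answer: MISS HIT HIT MISS HIT

Derivation:
vaddr=2: (0,0) not in TLB -> MISS, insert
vaddr=0: (0,0) in TLB -> HIT
vaddr=6: (0,0) in TLB -> HIT
vaddr=73: (2,1) not in TLB -> MISS, insert
vaddr=7: (0,0) in TLB -> HIT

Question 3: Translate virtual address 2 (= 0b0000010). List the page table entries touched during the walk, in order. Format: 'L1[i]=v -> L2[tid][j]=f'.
Answer: L1[0]=1 -> L2[1][0]=88

Derivation:
vaddr = 2 = 0b0000010
Split: l1_idx=0, l2_idx=0, offset=2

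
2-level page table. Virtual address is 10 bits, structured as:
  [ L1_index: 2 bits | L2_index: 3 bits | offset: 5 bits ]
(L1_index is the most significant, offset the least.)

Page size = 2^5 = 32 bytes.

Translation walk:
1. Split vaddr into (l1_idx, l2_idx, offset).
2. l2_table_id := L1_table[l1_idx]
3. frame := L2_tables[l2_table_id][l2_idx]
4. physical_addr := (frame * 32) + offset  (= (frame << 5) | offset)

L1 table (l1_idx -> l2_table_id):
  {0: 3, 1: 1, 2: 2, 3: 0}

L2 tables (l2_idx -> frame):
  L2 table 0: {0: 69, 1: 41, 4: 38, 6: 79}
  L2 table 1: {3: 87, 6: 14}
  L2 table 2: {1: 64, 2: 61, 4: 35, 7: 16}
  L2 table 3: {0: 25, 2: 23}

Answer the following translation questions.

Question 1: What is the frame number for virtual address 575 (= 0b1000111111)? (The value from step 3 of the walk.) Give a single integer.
vaddr = 575: l1_idx=2, l2_idx=1
L1[2] = 2; L2[2][1] = 64

Answer: 64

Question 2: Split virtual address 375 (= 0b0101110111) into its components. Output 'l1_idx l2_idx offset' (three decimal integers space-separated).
vaddr = 375 = 0b0101110111
  top 2 bits -> l1_idx = 1
  next 3 bits -> l2_idx = 3
  bottom 5 bits -> offset = 23

Answer: 1 3 23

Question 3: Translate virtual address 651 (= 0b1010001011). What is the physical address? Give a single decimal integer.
vaddr = 651 = 0b1010001011
Split: l1_idx=2, l2_idx=4, offset=11
L1[2] = 2
L2[2][4] = 35
paddr = 35 * 32 + 11 = 1131

Answer: 1131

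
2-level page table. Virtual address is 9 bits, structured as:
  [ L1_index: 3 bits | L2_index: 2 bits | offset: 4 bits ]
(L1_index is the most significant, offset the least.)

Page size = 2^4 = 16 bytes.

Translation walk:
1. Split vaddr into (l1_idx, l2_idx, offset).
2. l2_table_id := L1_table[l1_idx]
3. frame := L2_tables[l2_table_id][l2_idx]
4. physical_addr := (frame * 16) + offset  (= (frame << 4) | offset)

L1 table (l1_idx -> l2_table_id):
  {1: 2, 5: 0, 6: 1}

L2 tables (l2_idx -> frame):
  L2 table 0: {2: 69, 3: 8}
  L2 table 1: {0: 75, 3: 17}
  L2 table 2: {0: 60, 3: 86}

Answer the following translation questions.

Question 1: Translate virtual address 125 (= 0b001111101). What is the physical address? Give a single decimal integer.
vaddr = 125 = 0b001111101
Split: l1_idx=1, l2_idx=3, offset=13
L1[1] = 2
L2[2][3] = 86
paddr = 86 * 16 + 13 = 1389

Answer: 1389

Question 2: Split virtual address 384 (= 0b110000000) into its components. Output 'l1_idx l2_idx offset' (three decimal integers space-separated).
Answer: 6 0 0

Derivation:
vaddr = 384 = 0b110000000
  top 3 bits -> l1_idx = 6
  next 2 bits -> l2_idx = 0
  bottom 4 bits -> offset = 0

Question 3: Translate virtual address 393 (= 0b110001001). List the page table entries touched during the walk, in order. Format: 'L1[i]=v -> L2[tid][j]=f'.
Answer: L1[6]=1 -> L2[1][0]=75

Derivation:
vaddr = 393 = 0b110001001
Split: l1_idx=6, l2_idx=0, offset=9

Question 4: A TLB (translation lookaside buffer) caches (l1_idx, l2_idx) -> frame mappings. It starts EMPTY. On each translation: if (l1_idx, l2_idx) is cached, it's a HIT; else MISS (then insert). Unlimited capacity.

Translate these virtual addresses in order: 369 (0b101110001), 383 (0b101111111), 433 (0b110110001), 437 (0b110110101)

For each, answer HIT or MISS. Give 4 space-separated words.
vaddr=369: (5,3) not in TLB -> MISS, insert
vaddr=383: (5,3) in TLB -> HIT
vaddr=433: (6,3) not in TLB -> MISS, insert
vaddr=437: (6,3) in TLB -> HIT

Answer: MISS HIT MISS HIT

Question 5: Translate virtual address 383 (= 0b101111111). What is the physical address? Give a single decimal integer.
Answer: 143

Derivation:
vaddr = 383 = 0b101111111
Split: l1_idx=5, l2_idx=3, offset=15
L1[5] = 0
L2[0][3] = 8
paddr = 8 * 16 + 15 = 143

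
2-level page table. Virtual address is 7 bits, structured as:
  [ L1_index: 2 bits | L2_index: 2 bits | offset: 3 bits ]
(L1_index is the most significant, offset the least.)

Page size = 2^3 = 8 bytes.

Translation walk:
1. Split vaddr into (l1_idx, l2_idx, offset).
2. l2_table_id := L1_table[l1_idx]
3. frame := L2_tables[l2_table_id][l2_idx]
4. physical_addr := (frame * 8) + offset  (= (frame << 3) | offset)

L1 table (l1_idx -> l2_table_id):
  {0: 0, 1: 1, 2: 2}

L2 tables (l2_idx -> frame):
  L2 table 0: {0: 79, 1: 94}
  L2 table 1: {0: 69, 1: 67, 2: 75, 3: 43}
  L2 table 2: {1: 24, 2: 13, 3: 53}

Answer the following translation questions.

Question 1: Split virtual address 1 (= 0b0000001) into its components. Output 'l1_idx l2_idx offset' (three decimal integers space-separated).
vaddr = 1 = 0b0000001
  top 2 bits -> l1_idx = 0
  next 2 bits -> l2_idx = 0
  bottom 3 bits -> offset = 1

Answer: 0 0 1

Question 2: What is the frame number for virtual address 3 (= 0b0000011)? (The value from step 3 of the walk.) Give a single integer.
vaddr = 3: l1_idx=0, l2_idx=0
L1[0] = 0; L2[0][0] = 79

Answer: 79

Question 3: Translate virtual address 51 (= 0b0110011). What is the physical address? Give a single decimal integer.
vaddr = 51 = 0b0110011
Split: l1_idx=1, l2_idx=2, offset=3
L1[1] = 1
L2[1][2] = 75
paddr = 75 * 8 + 3 = 603

Answer: 603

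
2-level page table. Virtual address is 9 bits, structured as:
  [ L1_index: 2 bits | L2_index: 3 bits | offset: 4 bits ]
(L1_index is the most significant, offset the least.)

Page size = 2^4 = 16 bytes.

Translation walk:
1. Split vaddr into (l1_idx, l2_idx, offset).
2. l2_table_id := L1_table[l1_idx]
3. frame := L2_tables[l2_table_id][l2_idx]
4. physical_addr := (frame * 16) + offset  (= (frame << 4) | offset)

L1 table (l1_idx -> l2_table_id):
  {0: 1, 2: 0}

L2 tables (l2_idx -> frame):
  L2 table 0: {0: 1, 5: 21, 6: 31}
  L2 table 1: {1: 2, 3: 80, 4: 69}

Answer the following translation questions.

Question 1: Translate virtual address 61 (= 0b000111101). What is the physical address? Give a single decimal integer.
Answer: 1293

Derivation:
vaddr = 61 = 0b000111101
Split: l1_idx=0, l2_idx=3, offset=13
L1[0] = 1
L2[1][3] = 80
paddr = 80 * 16 + 13 = 1293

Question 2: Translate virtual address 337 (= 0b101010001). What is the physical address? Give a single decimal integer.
Answer: 337

Derivation:
vaddr = 337 = 0b101010001
Split: l1_idx=2, l2_idx=5, offset=1
L1[2] = 0
L2[0][5] = 21
paddr = 21 * 16 + 1 = 337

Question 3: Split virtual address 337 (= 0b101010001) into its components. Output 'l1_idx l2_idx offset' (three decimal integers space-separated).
Answer: 2 5 1

Derivation:
vaddr = 337 = 0b101010001
  top 2 bits -> l1_idx = 2
  next 3 bits -> l2_idx = 5
  bottom 4 bits -> offset = 1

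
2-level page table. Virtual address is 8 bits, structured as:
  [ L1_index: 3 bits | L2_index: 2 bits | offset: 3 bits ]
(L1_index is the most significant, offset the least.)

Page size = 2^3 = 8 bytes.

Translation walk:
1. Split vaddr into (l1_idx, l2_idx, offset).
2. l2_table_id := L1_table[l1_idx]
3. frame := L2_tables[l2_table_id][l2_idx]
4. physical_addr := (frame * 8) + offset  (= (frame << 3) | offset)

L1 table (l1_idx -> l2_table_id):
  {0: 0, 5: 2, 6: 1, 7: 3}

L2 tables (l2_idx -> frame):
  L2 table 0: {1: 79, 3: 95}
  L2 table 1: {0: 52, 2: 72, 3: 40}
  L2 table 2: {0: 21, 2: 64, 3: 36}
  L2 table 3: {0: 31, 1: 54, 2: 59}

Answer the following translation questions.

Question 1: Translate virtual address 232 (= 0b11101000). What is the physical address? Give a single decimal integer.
Answer: 432

Derivation:
vaddr = 232 = 0b11101000
Split: l1_idx=7, l2_idx=1, offset=0
L1[7] = 3
L2[3][1] = 54
paddr = 54 * 8 + 0 = 432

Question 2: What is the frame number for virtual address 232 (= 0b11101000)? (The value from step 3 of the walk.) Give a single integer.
vaddr = 232: l1_idx=7, l2_idx=1
L1[7] = 3; L2[3][1] = 54

Answer: 54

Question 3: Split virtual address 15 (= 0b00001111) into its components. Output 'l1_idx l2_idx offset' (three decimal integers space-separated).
Answer: 0 1 7

Derivation:
vaddr = 15 = 0b00001111
  top 3 bits -> l1_idx = 0
  next 2 bits -> l2_idx = 1
  bottom 3 bits -> offset = 7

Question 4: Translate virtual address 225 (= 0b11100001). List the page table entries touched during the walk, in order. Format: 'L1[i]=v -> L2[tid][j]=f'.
Answer: L1[7]=3 -> L2[3][0]=31

Derivation:
vaddr = 225 = 0b11100001
Split: l1_idx=7, l2_idx=0, offset=1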